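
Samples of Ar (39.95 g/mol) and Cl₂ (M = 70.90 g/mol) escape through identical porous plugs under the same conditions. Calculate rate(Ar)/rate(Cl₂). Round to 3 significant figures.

Graham's law gives rate_Ar/rate_Cl₂ = √(M_Cl₂/M_Ar) = √(70.90/39.95) = √1.775 = 1.33.

1.33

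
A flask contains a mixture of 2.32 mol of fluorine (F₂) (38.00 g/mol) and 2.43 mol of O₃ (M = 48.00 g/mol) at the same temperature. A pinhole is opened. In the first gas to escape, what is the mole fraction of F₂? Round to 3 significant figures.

The effusion rate of species i is ∝ p_i/√M_i ∝ n_i/√M_i.
Mole fraction of F₂ in the effusate = (n_F₂/√M_F₂) / (n_F₂/√M_F₂ + n_O₃/√M_O₃)
= (2.32/√38.00) / (2.32/√38.00 + 2.43/√48.00) = 0.3764/(0.3764 + 0.3507) = 0.518.

0.518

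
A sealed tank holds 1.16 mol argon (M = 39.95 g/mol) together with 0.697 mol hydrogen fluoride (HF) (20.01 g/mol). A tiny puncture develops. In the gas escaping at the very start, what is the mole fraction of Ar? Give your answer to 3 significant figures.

The effusion rate of species i is ∝ p_i/√M_i ∝ n_i/√M_i.
Mole fraction of Ar in the effusate = (n_Ar/√M_Ar) / (n_Ar/√M_Ar + n_HF/√M_HF)
= (1.16/√39.95) / (1.16/√39.95 + 0.697/√20.01) = 0.1835/(0.1835 + 0.1558) = 0.541.

0.541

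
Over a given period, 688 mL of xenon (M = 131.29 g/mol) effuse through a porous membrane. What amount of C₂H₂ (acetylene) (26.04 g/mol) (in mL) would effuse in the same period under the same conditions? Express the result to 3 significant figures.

Graham's law gives rate_C₂H₂/rate_Xe = √(M_Xe/M_C₂H₂) = √(131.29/26.04) = √5.042 = 2.245.
So the volume for C₂H₂ is 688 × 2.245 = 1540 mL.

1540 mL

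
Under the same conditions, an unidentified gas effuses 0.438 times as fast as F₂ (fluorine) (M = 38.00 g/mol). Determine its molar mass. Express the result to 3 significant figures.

198 g/mol

Graham's law gives rate_X/rate_F₂ = √(M_F₂/M_X).
0.438 = √(38.00/M_X)
M_X = 38.00 / 0.438² = 38.00 / 0.1918 = 198 g/mol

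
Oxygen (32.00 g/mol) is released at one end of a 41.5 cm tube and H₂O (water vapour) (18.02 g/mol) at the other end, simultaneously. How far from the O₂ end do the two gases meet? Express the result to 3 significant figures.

17.8 cm

The fronts meet when d_O₂ + d_H₂O = L with d_O₂/d_H₂O = √(M_H₂O/M_O₂) (Graham's law). Here √(M_H₂O/M_O₂) = √(18.02/32.00) = 0.7504.
With d_O₂ + d_H₂O = 41.5 cm, d_H₂O = 41.5/(1 + 0.7504) = 23.71 cm.
d_O₂ = 41.5 − 23.71 = 17.8 cm.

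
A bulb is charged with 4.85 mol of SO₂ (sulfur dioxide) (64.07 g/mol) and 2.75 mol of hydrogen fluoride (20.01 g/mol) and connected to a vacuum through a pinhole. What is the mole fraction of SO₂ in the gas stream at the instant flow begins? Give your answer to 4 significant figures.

Rate_i ∝ x_i/√M_i (Graham's law weighted by mole fraction), so the effusate composition follows n_i/√M_i.
x_SO₂(eff) = (n_SO₂/√M_SO₂) / (n_SO₂/√M_SO₂ + n_HF/√M_HF)
= (4.85/√64.07) / (4.85/√64.07 + 2.75/√20.01) = 0.6059/(0.6059 + 0.6148) = 0.4964.

0.4964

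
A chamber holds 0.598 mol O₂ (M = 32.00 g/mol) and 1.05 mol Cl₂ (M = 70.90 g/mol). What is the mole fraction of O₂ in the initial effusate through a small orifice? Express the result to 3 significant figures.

0.459

The effusion rate of species i is ∝ p_i/√M_i ∝ n_i/√M_i.
x_O₂(eff) = (n_O₂/√M_O₂) / (n_O₂/√M_O₂ + n_Cl₂/√M_Cl₂)
= (0.598/√32.00) / (0.598/√32.00 + 1.05/√70.90) = 0.1057/(0.1057 + 0.1247) = 0.459.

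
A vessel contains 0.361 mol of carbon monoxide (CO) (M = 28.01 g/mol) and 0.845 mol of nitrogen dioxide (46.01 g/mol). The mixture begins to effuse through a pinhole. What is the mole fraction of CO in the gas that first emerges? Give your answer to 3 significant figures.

0.354

Effusion rate of each component ∝ n_i/√M_i (partial pressure × 1/√M).
So x_CO in the escaping gas = (n_CO/√M_CO) / Σ(n_i/√M_i)
= (0.361/√28.01) / (0.361/√28.01 + 0.845/√46.01) = 0.06821/(0.06821 + 0.1246) = 0.354.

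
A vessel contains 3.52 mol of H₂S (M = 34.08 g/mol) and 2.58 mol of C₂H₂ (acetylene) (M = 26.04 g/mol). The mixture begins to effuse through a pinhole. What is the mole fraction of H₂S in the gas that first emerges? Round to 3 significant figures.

Each component's effusion rate ∝ (its partial pressure)·(1/√M) ∝ n_i/√M_i.
x_H₂S(eff) = (n_H₂S/√M_H₂S) / (n_H₂S/√M_H₂S + n_C₂H₂/√M_C₂H₂)
= (3.52/√34.08) / (3.52/√34.08 + 2.58/√26.04) = 0.6030/(0.6030 + 0.5056) = 0.544.

0.544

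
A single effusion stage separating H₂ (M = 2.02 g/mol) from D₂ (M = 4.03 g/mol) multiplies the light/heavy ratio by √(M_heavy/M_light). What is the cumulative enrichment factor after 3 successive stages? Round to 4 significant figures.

Each stage multiplies the ratio by α = √(4.03/2.02), so after 3 stages the overall factor is α^3 = (4.03/2.02)^(3/2).
= 1.99505^(3/2) = 2.818.

2.818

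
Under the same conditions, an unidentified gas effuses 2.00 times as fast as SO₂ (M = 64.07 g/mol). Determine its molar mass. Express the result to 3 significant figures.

16.0 g/mol

Graham's law gives rate_X/rate_SO₂ = √(M_SO₂/M_X).
2.00 = √(64.07/M_X)
M_X = 64.07 / 2.00² = 64.07 / 4.000 = 16.0 g/mol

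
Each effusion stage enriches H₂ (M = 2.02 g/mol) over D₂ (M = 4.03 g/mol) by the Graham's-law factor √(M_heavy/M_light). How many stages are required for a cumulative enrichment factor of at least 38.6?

11

With α = √(4.03/2.02) per stage, ln α = ½ ln(1.99505) = 0.3453.
Need α^N ≥ 38.6 ⇒ N ≥ ln(38.6) / ln α = 3.653 / 0.3453 = 10.58.
Rounding up, N = 11 stages.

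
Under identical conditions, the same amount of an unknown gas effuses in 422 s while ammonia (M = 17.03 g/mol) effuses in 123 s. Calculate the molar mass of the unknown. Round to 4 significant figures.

Using Graham's law: t_X/t_NH₃ = √(M_X/M_NH₃).
422/123 = 3.431 = √(M_X/17.03)
M_X = 17.03 × 3.431² = 17.03 × 11.77 = 200.5 g/mol

200.5 g/mol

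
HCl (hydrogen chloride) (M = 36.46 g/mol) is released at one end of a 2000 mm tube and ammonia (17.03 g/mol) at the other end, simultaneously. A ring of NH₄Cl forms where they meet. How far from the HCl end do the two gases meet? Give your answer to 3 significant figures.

Graham's law gives d_HCl/d_NH₃ = rate_HCl/rate_NH₃ = √(M_NH₃/M_HCl) = √(17.03/36.46) = 0.6834.
With d_HCl + d_NH₃ = 2000 mm, d_NH₃ = 2000/(1 + 0.6834) = 1188 mm.
d_HCl = 2000 − 1188 = 812 mm.

812 mm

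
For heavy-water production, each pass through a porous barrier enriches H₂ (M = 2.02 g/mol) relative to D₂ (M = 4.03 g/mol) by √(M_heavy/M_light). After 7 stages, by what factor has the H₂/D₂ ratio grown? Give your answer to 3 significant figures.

Overall factor = α^7 with α = √(4.03/2.02), i.e. (4.03/2.02)^(7/2).
= 1.99505^(7/2) = 11.2.

11.2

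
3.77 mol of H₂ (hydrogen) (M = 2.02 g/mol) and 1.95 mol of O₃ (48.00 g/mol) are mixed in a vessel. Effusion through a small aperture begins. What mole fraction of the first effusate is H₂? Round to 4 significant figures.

The effusion rate of species i is ∝ p_i/√M_i ∝ n_i/√M_i.
Mole fraction of H₂ in the effusate = (n_H₂/√M_H₂) / (n_H₂/√M_H₂ + n_O₃/√M_O₃)
= (3.77/√2.02) / (3.77/√2.02 + 1.95/√48.00) = 2.653/(2.653 + 0.2815) = 0.9041.

0.9041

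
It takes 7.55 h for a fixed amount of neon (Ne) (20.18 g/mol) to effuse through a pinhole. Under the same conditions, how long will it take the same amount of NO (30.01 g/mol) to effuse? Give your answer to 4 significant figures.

9.207 h

By Graham's law, t_NO/t_Ne = √(M_NO/M_Ne) = √(30.01/20.18) = √1.487 = 1.219.
So the time for NO is 7.55 × 1.219 = 9.207 h.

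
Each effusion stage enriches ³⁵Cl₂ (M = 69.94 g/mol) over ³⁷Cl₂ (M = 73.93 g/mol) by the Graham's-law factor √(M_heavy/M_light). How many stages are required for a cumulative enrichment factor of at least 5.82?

Per stage α = (73.93/69.94)^(1/2) = 1.05705^0.5, giving ln α = 0.02774.
Need α^N ≥ 5.82 ⇒ N ≥ ln(5.82) / ln α = 1.761 / 0.02774 = 63.49.
Rounding up, N = 64 stages.

64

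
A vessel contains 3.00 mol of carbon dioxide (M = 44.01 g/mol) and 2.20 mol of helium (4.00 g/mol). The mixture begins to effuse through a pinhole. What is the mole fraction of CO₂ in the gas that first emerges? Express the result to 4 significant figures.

0.2913

Rate_i ∝ x_i/√M_i (Graham's law weighted by mole fraction), so the effusate composition follows n_i/√M_i.
x_CO₂(eff) = (n_CO₂/√M_CO₂) / (n_CO₂/√M_CO₂ + n_He/√M_He)
= (3.00/√44.01) / (3.00/√44.01 + 2.20/√4.00) = 0.4522/(0.4522 + 1.100) = 0.2913.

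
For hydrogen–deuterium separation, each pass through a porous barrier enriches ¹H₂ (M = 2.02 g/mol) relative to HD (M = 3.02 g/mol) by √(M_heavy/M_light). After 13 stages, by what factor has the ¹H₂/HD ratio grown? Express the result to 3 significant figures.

13.7

Overall factor = α^13 with α = √(3.02/2.02), i.e. (3.02/2.02)^(13/2).
= 1.49505^(13/2) = 13.7.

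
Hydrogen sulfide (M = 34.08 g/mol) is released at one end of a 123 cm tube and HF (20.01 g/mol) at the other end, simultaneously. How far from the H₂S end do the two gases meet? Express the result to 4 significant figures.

53.36 cm

Distances travelled in equal time are proportional to diffusion rates, so d_H₂S/d_HF = √(M_HF/M_H₂S) = √(20.01/34.08) = 0.7663.
With d_H₂S + d_HF = 123 cm, d_HF = 123/(1 + 0.7663) = 69.64 cm.
d_H₂S = 123 − 69.64 = 53.36 cm.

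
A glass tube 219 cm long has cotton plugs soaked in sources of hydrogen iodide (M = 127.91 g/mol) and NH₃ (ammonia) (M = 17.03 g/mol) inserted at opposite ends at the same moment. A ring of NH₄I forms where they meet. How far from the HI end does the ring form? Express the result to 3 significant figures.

58.5 cm

Graham's law gives d_HI/d_NH₃ = rate_HI/rate_NH₃ = √(M_NH₃/M_HI) = √(17.03/127.91) = 0.3649.
With d_HI + d_NH₃ = 219 cm, d_NH₃ = 219/(1 + 0.3649) = 160.5 cm.
d_HI = 219 − 160.5 = 58.5 cm.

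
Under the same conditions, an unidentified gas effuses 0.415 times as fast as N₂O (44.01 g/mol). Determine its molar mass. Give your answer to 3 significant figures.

Using Graham's law: rate_X/rate_N₂O = √(M_N₂O/M_X).
0.415 = √(44.01/M_X)
M_X = 44.01 / 0.415² = 44.01 / 0.1722 = 256 g/mol

256 g/mol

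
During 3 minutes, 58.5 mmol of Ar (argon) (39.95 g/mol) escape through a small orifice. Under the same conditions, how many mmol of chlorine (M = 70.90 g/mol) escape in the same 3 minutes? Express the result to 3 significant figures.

43.9 mmol

Since effusion rate ∝ 1/√M, rate_Cl₂/rate_Ar = √(M_Ar/M_Cl₂) = √(39.95/70.90) = √0.5635 = 0.7506.
So the amount for Cl₂ is 58.5 × 0.7506 = 43.9 mmol.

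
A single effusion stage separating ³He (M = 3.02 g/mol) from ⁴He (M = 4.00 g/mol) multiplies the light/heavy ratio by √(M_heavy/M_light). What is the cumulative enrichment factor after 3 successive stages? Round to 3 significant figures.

Overall factor = α^3 with α = √(4.00/3.02), i.e. (4.00/3.02)^(3/2).
= 1.32450^(3/2) = 1.52.

1.52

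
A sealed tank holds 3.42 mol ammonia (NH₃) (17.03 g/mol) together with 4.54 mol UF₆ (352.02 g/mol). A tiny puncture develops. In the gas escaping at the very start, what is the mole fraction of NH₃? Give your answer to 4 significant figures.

0.7740

Rate_i ∝ x_i/√M_i (Graham's law weighted by mole fraction), so the effusate composition follows n_i/√M_i.
Mole fraction of NH₃ in the effusate = (n_NH₃/√M_NH₃) / (n_NH₃/√M_NH₃ + n_UF₆/√M_UF₆)
= (3.42/√17.03) / (3.42/√17.03 + 4.54/√352.02) = 0.8287/(0.8287 + 0.2420) = 0.7740.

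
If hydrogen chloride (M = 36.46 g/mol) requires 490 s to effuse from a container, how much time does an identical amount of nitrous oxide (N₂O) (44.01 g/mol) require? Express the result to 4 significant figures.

Using Graham's law: t_N₂O/t_HCl = √(M_N₂O/M_HCl) = √(44.01/36.46) = √1.207 = 1.099.
So the time for N₂O is 490 × 1.099 = 538.3 s.

538.3 s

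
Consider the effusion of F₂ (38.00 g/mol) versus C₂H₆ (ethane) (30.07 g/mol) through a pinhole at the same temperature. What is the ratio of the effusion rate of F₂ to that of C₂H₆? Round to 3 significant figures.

0.890

From Graham's law, rate_F₂/rate_C₂H₆ = √(M_C₂H₆/M_F₂) = √(30.07/38.00) = √0.7913 = 0.890.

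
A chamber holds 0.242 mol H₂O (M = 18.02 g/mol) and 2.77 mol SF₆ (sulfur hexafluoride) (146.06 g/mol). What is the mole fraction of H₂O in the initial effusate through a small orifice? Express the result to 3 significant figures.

Rate_i ∝ x_i/√M_i (Graham's law weighted by mole fraction), so the effusate composition follows n_i/√M_i.
x_H₂O(eff) = (n_H₂O/√M_H₂O) / (n_H₂O/√M_H₂O + n_SF₆/√M_SF₆)
= (0.242/√18.02) / (0.242/√18.02 + 2.77/√146.06) = 0.05701/(0.05701 + 0.2292) = 0.199.

0.199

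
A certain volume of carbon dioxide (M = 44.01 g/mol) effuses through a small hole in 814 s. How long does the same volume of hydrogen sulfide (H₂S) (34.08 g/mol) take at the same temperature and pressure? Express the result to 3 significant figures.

By Graham's law, t_H₂S/t_CO₂ = √(M_H₂S/M_CO₂) = √(34.08/44.01) = √0.7744 = 0.8800.
So the time for H₂S is 814 × 0.8800 = 716 s.

716 s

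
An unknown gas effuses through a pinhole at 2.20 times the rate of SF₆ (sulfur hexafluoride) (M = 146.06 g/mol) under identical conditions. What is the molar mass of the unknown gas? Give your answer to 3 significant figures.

From Graham's law, rate_X/rate_SF₆ = √(M_SF₆/M_X).
2.20 = √(146.06/M_X)
M_X = 146.06 / 2.20² = 146.06 / 4.840 = 30.2 g/mol

30.2 g/mol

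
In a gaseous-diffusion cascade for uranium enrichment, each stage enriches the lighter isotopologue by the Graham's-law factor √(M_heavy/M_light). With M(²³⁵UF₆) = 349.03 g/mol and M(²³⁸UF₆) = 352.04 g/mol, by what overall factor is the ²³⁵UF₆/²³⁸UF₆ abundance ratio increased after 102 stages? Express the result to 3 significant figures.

1.55

The single-stage factor is √(M_heavy/M_light), so 102 stages give [√(352.04/349.03)]^102 = (352.04/349.03)^(102/2).
= 1.00862^51 = 1.55.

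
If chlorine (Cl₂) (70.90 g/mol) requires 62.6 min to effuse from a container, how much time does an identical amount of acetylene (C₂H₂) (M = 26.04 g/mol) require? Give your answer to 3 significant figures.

37.9 min

Using Graham's law: t_C₂H₂/t_Cl₂ = √(M_C₂H₂/M_Cl₂) = √(26.04/70.90) = √0.3673 = 0.6060.
So the time for C₂H₂ is 62.6 × 0.6060 = 37.9 min.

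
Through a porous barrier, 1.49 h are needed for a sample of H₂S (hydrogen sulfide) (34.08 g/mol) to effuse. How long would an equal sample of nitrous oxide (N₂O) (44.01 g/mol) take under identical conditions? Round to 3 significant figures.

1.69 h

Using Graham's law: t_N₂O/t_H₂S = √(M_N₂O/M_H₂S) = √(44.01/34.08) = √1.291 = 1.136.
So the time for N₂O is 1.49 × 1.136 = 1.69 h.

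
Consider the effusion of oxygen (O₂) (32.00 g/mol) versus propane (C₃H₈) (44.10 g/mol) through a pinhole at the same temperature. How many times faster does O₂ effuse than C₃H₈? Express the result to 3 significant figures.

1.17

From Graham's law, rate_O₂/rate_C₃H₈ = √(M_C₃H₈/M_O₂) = √(44.10/32.00) = √1.378 = 1.17.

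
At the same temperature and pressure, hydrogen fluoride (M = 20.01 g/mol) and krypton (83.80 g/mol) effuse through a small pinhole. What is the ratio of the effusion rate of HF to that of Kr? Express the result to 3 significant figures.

Graham's law gives rate_HF/rate_Kr = √(M_Kr/M_HF) = √(83.80/20.01) = √4.188 = 2.05.

2.05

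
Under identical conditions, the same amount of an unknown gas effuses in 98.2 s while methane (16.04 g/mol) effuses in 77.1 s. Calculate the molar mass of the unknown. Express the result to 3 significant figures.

By Graham's law, t_X/t_CH₄ = √(M_X/M_CH₄).
98.2/77.1 = 1.274 = √(M_X/16.04)
M_X = 16.04 × 1.274² = 16.04 × 1.622 = 26.0 g/mol

26.0 g/mol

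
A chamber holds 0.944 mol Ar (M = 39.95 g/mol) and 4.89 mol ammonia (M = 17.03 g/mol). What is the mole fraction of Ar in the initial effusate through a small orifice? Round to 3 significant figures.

0.112

Effusion rate of each component ∝ n_i/√M_i (partial pressure × 1/√M).
Mole fraction of Ar in the effusate = (n_Ar/√M_Ar) / (n_Ar/√M_Ar + n_NH₃/√M_NH₃)
= (0.944/√39.95) / (0.944/√39.95 + 4.89/√17.03) = 0.1494/(0.1494 + 1.185) = 0.112.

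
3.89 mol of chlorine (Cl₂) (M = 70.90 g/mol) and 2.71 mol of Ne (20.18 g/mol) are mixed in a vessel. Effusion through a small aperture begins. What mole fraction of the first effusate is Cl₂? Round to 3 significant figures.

Each component's effusion rate ∝ (its partial pressure)·(1/√M) ∝ n_i/√M_i.
x_Cl₂(eff) = (n_Cl₂/√M_Cl₂) / (n_Cl₂/√M_Cl₂ + n_Ne/√M_Ne)
= (3.89/√70.90) / (3.89/√70.90 + 2.71/√20.18) = 0.4620/(0.4620 + 0.6033) = 0.434.

0.434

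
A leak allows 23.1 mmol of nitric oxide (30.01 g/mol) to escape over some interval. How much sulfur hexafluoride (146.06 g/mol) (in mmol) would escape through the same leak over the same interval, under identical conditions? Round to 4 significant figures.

10.47 mmol

Since effusion rate ∝ 1/√M, rate_SF₆/rate_NO = √(M_NO/M_SF₆) = √(30.01/146.06) = √0.2055 = 0.4533.
So the amount for SF₆ is 23.1 × 0.4533 = 10.47 mmol.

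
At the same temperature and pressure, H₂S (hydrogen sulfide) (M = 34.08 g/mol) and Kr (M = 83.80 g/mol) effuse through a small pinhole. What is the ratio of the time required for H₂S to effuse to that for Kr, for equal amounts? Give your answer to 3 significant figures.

0.638

Graham's law gives t_H₂S/t_Kr = √(M_H₂S/M_Kr) = √(34.08/83.80) = √0.4067 = 0.638.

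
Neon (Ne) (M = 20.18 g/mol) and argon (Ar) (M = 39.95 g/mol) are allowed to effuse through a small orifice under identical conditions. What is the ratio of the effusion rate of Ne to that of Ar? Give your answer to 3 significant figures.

Using Graham's law: rate_Ne/rate_Ar = √(M_Ar/M_Ne) = √(39.95/20.18) = √1.980 = 1.41.

1.41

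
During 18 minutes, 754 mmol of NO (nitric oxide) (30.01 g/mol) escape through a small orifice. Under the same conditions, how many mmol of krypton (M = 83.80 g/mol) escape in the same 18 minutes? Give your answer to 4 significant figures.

Using Graham's law: rate_Kr/rate_NO = √(M_NO/M_Kr) = √(30.01/83.80) = √0.3581 = 0.5984.
So the amount for Kr is 754 × 0.5984 = 451.2 mmol.

451.2 mmol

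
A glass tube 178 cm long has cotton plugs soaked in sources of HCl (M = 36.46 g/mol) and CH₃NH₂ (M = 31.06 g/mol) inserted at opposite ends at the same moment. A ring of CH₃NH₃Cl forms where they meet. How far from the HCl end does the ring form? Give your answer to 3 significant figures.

85.4 cm

In equal time, each gas travels a distance ∝ its rate ∝ 1/√M, so d_HCl/d_CH₃NH₂ = √(M_CH₃NH₂/M_HCl) = √(31.06/36.46) = 0.9230.
With d_HCl + d_CH₃NH₂ = 178 cm, d_CH₃NH₂ = 178/(1 + 0.9230) = 92.56 cm.
d_HCl = 178 − 92.56 = 85.4 cm.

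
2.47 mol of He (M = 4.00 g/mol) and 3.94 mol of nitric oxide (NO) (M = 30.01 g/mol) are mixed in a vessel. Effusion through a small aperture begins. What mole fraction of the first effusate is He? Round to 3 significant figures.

0.632

Rate_i ∝ x_i/√M_i (Graham's law weighted by mole fraction), so the effusate composition follows n_i/√M_i.
So x_He in the escaping gas = (n_He/√M_He) / Σ(n_i/√M_i)
= (2.47/√4.00) / (2.47/√4.00 + 3.94/√30.01) = 1.235/(1.235 + 0.7192) = 0.632.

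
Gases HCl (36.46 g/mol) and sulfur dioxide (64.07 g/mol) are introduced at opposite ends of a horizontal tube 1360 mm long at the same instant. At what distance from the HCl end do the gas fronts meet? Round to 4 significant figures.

Graham's law gives d_HCl/d_SO₂ = rate_HCl/rate_SO₂ = √(M_SO₂/M_HCl) = √(64.07/36.46) = 1.326.
With d_HCl + d_SO₂ = 1360 mm, d_SO₂ = 1360/(1 + 1.326) = 584.8 mm.
d_HCl = 1360 − 584.8 = 775.2 mm.

775.2 mm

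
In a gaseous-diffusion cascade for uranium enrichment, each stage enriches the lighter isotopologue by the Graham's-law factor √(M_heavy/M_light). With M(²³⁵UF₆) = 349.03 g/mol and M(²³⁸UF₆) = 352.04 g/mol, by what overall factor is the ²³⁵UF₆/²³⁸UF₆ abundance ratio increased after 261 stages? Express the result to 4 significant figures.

After 261 stages the ratio has grown by (√(352.04/349.03))^261 = (352.04/349.03)^(261/2).
= 1.00862^(261/2) = 3.067.

3.067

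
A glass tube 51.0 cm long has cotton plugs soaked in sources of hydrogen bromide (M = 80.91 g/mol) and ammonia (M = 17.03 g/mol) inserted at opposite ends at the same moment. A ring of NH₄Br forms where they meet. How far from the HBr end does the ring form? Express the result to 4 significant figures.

16.04 cm

Distances travelled in equal time are proportional to diffusion rates, so d_HBr/d_NH₃ = √(M_NH₃/M_HBr) = √(17.03/80.91) = 0.4588.
With d_HBr + d_NH₃ = 51.0 cm, d_NH₃ = 51.0/(1 + 0.4588) = 34.96 cm.
d_HBr = 51.0 − 34.96 = 16.04 cm.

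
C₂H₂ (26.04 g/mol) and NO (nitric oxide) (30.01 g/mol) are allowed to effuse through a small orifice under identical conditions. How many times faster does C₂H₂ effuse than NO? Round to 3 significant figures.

1.07

Using Graham's law: rate_C₂H₂/rate_NO = √(M_NO/M_C₂H₂) = √(30.01/26.04) = √1.152 = 1.07.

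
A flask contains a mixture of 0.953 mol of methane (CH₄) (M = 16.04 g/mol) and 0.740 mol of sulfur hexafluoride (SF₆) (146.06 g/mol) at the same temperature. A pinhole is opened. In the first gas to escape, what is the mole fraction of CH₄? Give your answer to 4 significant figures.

The effusion rate of species i is ∝ p_i/√M_i ∝ n_i/√M_i.
Mole fraction of CH₄ in the effusate = (n_CH₄/√M_CH₄) / (n_CH₄/√M_CH₄ + n_SF₆/√M_SF₆)
= (0.953/√16.04) / (0.953/√16.04 + 0.740/√146.06) = 0.2380/(0.2380 + 0.06123) = 0.7953.

0.7953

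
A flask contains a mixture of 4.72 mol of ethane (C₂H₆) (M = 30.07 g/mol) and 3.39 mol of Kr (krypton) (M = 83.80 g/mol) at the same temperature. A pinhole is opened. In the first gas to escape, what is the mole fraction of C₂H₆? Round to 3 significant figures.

0.699

The effusion rate of species i is ∝ p_i/√M_i ∝ n_i/√M_i.
x_C₂H₆(eff) = (n_C₂H₆/√M_C₂H₆) / (n_C₂H₆/√M_C₂H₆ + n_Kr/√M_Kr)
= (4.72/√30.07) / (4.72/√30.07 + 3.39/√83.80) = 0.8607/(0.8607 + 0.3703) = 0.699.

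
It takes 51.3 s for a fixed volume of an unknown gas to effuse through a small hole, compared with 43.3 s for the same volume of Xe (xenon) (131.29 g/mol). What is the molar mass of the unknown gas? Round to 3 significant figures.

184 g/mol

From Graham's law, t_X/t_Xe = √(M_X/M_Xe).
51.3/43.3 = 1.185 = √(M_X/131.29)
M_X = 131.29 × 1.185² = 131.29 × 1.404 = 184 g/mol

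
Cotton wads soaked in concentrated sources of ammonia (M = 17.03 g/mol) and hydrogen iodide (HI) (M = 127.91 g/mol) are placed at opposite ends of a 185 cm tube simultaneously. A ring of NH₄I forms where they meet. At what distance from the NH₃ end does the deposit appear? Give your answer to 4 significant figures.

Distances travelled in equal time are proportional to diffusion rates, so d_NH₃/d_HI = √(M_HI/M_NH₃) = √(127.91/17.03) = 2.741.
With d_NH₃ + d_HI = 185 cm, d_HI = 185/(1 + 2.741) = 49.46 cm.
d_NH₃ = 185 − 49.46 = 135.5 cm.

135.5 cm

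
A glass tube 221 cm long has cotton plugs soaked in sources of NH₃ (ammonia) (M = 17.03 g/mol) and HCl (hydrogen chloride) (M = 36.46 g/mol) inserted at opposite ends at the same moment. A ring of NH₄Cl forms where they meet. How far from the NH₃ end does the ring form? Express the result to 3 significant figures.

131 cm

The fronts meet when d_NH₃ + d_HCl = L with d_NH₃/d_HCl = √(M_HCl/M_NH₃) (Graham's law). Here √(M_HCl/M_NH₃) = √(36.46/17.03) = 1.463.
With d_NH₃ + d_HCl = 221 cm, d_HCl = 221/(1 + 1.463) = 89.72 cm.
d_NH₃ = 221 − 89.72 = 131 cm.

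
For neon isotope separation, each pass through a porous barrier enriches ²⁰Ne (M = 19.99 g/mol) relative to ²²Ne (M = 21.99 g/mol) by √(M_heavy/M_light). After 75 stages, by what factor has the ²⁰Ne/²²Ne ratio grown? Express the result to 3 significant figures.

Each stage multiplies the ratio by α = √(21.99/19.99), so after 75 stages the overall factor is α^75 = (21.99/19.99)^(75/2).
= 1.10005^(75/2) = 35.7.

35.7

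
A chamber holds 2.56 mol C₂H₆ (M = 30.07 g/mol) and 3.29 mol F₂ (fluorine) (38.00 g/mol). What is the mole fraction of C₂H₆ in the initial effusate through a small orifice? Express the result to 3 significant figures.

0.467

The effusion rate of species i is ∝ p_i/√M_i ∝ n_i/√M_i.
x_C₂H₆(eff) = (n_C₂H₆/√M_C₂H₆) / (n_C₂H₆/√M_C₂H₆ + n_F₂/√M_F₂)
= (2.56/√30.07) / (2.56/√30.07 + 3.29/√38.00) = 0.4668/(0.4668 + 0.5337) = 0.467.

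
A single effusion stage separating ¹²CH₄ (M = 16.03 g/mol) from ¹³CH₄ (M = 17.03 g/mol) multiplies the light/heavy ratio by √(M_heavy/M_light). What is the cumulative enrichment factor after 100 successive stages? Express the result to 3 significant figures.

After 100 stages the ratio has grown by (√(17.03/16.03))^100 = (17.03/16.03)^(100/2).
= 1.06238^50 = 20.6.

20.6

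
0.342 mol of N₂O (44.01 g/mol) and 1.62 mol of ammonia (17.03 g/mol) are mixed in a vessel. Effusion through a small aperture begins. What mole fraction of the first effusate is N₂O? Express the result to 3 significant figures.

0.116

Rate_i ∝ x_i/√M_i (Graham's law weighted by mole fraction), so the effusate composition follows n_i/√M_i.
So x_N₂O in the escaping gas = (n_N₂O/√M_N₂O) / Σ(n_i/√M_i)
= (0.342/√44.01) / (0.342/√44.01 + 1.62/√17.03) = 0.05155/(0.05155 + 0.3926) = 0.116.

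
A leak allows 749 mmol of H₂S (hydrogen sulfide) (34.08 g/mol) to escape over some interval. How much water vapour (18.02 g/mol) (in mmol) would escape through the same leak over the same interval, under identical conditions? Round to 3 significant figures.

Using Graham's law: rate_H₂O/rate_H₂S = √(M_H₂S/M_H₂O) = √(34.08/18.02) = √1.891 = 1.375.
So the amount for H₂O is 749 × 1.375 = 1030 mmol.

1030 mmol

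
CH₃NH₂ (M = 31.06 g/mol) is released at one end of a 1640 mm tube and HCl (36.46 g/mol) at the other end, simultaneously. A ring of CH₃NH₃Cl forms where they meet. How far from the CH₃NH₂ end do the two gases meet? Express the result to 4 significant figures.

The fronts meet when d_CH₃NH₂ + d_HCl = L with d_CH₃NH₂/d_HCl = √(M_HCl/M_CH₃NH₂) (Graham's law). Here √(M_HCl/M_CH₃NH₂) = √(36.46/31.06) = 1.083.
With d_CH₃NH₂ + d_HCl = 1640 mm, d_HCl = 1640/(1 + 1.083) = 787.2 mm.
d_CH₃NH₂ = 1640 − 787.2 = 852.8 mm.

852.8 mm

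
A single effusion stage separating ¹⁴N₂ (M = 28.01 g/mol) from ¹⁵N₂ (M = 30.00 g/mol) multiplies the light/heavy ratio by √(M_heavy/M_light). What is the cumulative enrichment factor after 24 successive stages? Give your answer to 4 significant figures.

2.279

After 24 stages the ratio has grown by (√(30.00/28.01))^24 = (30.00/28.01)^(24/2).
= 1.07105^12 = 2.279.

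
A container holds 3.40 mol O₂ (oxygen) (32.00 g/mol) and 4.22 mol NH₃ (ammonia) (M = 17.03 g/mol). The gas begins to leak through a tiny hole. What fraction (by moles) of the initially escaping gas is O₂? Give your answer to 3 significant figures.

Effusion rate of each component ∝ n_i/√M_i (partial pressure × 1/√M).
Mole fraction of O₂ in the effusate = (n_O₂/√M_O₂) / (n_O₂/√M_O₂ + n_NH₃/√M_NH₃)
= (3.40/√32.00) / (3.40/√32.00 + 4.22/√17.03) = 0.6010/(0.6010 + 1.023) = 0.370.

0.370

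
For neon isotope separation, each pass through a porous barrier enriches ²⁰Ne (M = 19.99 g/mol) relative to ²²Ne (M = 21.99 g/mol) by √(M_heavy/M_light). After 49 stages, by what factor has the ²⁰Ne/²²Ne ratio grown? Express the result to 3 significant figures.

After 49 stages the ratio has grown by (√(21.99/19.99))^49 = (21.99/19.99)^(49/2).
= 1.10005^(49/2) = 10.3.

10.3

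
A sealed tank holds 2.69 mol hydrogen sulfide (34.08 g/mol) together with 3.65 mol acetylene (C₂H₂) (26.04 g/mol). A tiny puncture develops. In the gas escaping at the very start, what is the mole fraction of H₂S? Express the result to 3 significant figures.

0.392

The effusion rate of species i is ∝ p_i/√M_i ∝ n_i/√M_i.
Mole fraction of H₂S in the effusate = (n_H₂S/√M_H₂S) / (n_H₂S/√M_H₂S + n_C₂H₂/√M_C₂H₂)
= (2.69/√34.08) / (2.69/√34.08 + 3.65/√26.04) = 0.4608/(0.4608 + 0.7153) = 0.392.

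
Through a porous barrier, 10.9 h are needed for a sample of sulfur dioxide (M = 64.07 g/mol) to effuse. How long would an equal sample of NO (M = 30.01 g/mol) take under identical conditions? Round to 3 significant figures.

7.46 h

From Graham's law, t_NO/t_SO₂ = √(M_NO/M_SO₂) = √(30.01/64.07) = √0.4684 = 0.6844.
So the time for NO is 10.9 × 0.6844 = 7.46 h.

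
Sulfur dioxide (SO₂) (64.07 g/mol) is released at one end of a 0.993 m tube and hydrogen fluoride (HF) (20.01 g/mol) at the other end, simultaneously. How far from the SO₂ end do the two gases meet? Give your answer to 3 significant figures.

0.356 m

The fronts meet when d_SO₂ + d_HF = L with d_SO₂/d_HF = √(M_HF/M_SO₂) (Graham's law). Here √(M_HF/M_SO₂) = √(20.01/64.07) = 0.5589.
With d_SO₂ + d_HF = 0.993 m, d_HF = 0.993/(1 + 0.5589) = 0.6370 m.
d_SO₂ = 0.993 − 0.6370 = 0.356 m.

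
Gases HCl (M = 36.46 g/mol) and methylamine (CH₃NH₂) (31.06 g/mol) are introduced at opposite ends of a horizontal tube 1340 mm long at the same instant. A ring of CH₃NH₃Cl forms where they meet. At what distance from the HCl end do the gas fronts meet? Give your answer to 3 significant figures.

643 mm

Distances travelled in equal time are proportional to diffusion rates, so d_HCl/d_CH₃NH₂ = √(M_CH₃NH₂/M_HCl) = √(31.06/36.46) = 0.9230.
With d_HCl + d_CH₃NH₂ = 1340 mm, d_CH₃NH₂ = 1340/(1 + 0.9230) = 696.8 mm.
d_HCl = 1340 − 696.8 = 643 mm.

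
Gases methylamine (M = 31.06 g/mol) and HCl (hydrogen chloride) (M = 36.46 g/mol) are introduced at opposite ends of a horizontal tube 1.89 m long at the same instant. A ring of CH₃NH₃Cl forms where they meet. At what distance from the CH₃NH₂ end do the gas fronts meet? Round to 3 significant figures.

Distances travelled in equal time are proportional to diffusion rates, so d_CH₃NH₂/d_HCl = √(M_HCl/M_CH₃NH₂) = √(36.46/31.06) = 1.083.
With d_CH₃NH₂ + d_HCl = 1.89 m, d_HCl = 1.89/(1 + 1.083) = 0.9072 m.
d_CH₃NH₂ = 1.89 − 0.9072 = 0.983 m.

0.983 m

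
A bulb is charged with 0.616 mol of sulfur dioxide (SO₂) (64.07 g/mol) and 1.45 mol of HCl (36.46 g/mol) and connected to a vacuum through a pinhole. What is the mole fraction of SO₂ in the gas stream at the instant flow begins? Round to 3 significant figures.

0.243

Effusion rate of each component ∝ n_i/√M_i (partial pressure × 1/√M).
Mole fraction of SO₂ in the effusate = (n_SO₂/√M_SO₂) / (n_SO₂/√M_SO₂ + n_HCl/√M_HCl)
= (0.616/√64.07) / (0.616/√64.07 + 1.45/√36.46) = 0.07696/(0.07696 + 0.2401) = 0.243.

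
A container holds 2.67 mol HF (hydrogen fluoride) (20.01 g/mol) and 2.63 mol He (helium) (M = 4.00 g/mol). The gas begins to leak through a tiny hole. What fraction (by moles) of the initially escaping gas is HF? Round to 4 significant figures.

0.3122

Effusion rate of each component ∝ n_i/√M_i (partial pressure × 1/√M).
Mole fraction of HF in the effusate = (n_HF/√M_HF) / (n_HF/√M_HF + n_He/√M_He)
= (2.67/√20.01) / (2.67/√20.01 + 2.63/√4.00) = 0.5969/(0.5969 + 1.315) = 0.3122.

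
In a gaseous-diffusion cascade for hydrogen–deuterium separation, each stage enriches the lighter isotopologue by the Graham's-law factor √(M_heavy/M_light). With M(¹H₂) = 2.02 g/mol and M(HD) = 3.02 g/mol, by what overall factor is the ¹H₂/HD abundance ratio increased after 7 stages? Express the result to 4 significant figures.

4.086

The single-stage factor is √(M_heavy/M_light), so 7 stages give [√(3.02/2.02)]^7 = (3.02/2.02)^(7/2).
= 1.49505^(7/2) = 4.086.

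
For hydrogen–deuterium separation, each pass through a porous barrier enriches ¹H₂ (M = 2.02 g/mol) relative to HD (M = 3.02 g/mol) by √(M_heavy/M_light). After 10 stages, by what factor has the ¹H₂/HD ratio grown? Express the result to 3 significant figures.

7.47

Each stage multiplies the ratio by α = √(3.02/2.02), so after 10 stages the overall factor is α^10 = (3.02/2.02)^(10/2).
= 1.49505^5 = 7.47.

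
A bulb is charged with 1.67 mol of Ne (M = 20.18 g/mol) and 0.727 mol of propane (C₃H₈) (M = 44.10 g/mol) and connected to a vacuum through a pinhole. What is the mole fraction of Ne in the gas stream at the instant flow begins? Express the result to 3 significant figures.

Effusion rate of each component ∝ n_i/√M_i (partial pressure × 1/√M).
x_Ne(eff) = (n_Ne/√M_Ne) / (n_Ne/√M_Ne + n_C₃H₈/√M_C₃H₈)
= (1.67/√20.18) / (1.67/√20.18 + 0.727/√44.10) = 0.3718/(0.3718 + 0.1095) = 0.773.

0.773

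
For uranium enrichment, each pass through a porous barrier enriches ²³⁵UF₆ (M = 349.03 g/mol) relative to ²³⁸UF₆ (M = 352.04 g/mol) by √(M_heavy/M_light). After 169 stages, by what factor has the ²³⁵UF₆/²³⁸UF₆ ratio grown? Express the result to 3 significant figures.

2.07

The single-stage factor is √(M_heavy/M_light), so 169 stages give [√(352.04/349.03)]^169 = (352.04/349.03)^(169/2).
= 1.00862^(169/2) = 2.07.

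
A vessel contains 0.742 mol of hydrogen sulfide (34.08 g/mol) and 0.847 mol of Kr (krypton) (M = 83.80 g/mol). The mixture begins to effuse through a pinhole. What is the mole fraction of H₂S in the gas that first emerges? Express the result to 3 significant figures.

0.579

The effusion rate of species i is ∝ p_i/√M_i ∝ n_i/√M_i.
Mole fraction of H₂S in the effusate = (n_H₂S/√M_H₂S) / (n_H₂S/√M_H₂S + n_Kr/√M_Kr)
= (0.742/√34.08) / (0.742/√34.08 + 0.847/√83.80) = 0.1271/(0.1271 + 0.09253) = 0.579.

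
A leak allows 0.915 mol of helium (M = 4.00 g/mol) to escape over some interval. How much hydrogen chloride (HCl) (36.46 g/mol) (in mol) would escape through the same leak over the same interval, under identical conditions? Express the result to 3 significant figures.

0.303 mol

By Graham's law, rate_HCl/rate_He = √(M_He/M_HCl) = √(4.00/36.46) = √0.1097 = 0.3312.
So the amount for HCl is 0.915 × 0.3312 = 0.303 mol.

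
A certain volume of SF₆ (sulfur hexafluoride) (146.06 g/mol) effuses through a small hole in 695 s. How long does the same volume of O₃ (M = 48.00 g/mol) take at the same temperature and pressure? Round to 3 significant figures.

398 s

Graham's law gives t_O₃/t_SF₆ = √(M_O₃/M_SF₆) = √(48.00/146.06) = √0.3286 = 0.5733.
So the time for O₃ is 695 × 0.5733 = 398 s.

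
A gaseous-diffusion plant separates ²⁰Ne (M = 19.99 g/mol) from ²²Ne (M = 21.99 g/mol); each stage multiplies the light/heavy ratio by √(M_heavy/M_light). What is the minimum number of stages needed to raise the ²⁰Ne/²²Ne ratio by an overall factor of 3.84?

Single-stage factor α = √(21.99/19.99), so ln α = ½ ln(1.10005) = 0.04768.
Need α^N ≥ 3.84 ⇒ N ≥ ln(3.84) / ln α = 1.345 / 0.04768 = 28.22.
Minimum whole number of stages: N = 29.

29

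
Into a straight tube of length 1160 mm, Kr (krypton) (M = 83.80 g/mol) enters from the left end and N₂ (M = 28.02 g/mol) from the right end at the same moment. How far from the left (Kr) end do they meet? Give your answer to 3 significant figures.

Distances travelled in equal time are proportional to diffusion rates, so d_Kr/d_N₂ = √(M_N₂/M_Kr) = √(28.02/83.80) = 0.5782.
With d_Kr + d_N₂ = 1160 mm, d_N₂ = 1160/(1 + 0.5782) = 735.0 mm.
d_Kr = 1160 − 735.0 = 425 mm.

425 mm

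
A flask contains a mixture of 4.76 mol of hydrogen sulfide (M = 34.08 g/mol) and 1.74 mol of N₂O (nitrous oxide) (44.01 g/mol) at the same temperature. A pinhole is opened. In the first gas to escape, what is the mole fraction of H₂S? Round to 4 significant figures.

The effusion rate of species i is ∝ p_i/√M_i ∝ n_i/√M_i.
x_H₂S(eff) = (n_H₂S/√M_H₂S) / (n_H₂S/√M_H₂S + n_N₂O/√M_N₂O)
= (4.76/√34.08) / (4.76/√34.08 + 1.74/√44.01) = 0.8154/(0.8154 + 0.2623) = 0.7566.

0.7566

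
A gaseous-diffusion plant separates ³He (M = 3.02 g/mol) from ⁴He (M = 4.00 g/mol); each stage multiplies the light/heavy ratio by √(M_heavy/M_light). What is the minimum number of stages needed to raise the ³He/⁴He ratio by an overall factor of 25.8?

Per stage α = (4.00/3.02)^(1/2) = 1.32450^0.5, giving ln α = 0.1405.
Need α^N ≥ 25.8 ⇒ N ≥ ln(25.8) / ln α = 3.250 / 0.1405 = 23.13.
Rounding up, N = 24 stages.

24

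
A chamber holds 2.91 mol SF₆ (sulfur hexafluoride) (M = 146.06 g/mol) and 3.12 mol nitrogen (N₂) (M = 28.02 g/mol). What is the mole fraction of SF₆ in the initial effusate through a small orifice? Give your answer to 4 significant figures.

0.2900

Each component's effusion rate ∝ (its partial pressure)·(1/√M) ∝ n_i/√M_i.
So x_SF₆ in the escaping gas = (n_SF₆/√M_SF₆) / Σ(n_i/√M_i)
= (2.91/√146.06) / (2.91/√146.06 + 3.12/√28.02) = 0.2408/(0.2408 + 0.5894) = 0.2900.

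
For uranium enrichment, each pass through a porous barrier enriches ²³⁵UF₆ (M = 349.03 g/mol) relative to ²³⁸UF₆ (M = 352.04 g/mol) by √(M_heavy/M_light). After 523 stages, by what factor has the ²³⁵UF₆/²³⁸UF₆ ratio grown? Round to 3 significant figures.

Overall factor = α^523 with α = √(352.04/349.03), i.e. (352.04/349.03)^(523/2).
= 1.00862^(523/2) = 9.44.

9.44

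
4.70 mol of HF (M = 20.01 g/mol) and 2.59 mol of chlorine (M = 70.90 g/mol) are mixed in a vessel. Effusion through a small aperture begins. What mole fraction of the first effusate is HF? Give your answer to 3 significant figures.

0.774

Rate_i ∝ x_i/√M_i (Graham's law weighted by mole fraction), so the effusate composition follows n_i/√M_i.
x_HF(eff) = (n_HF/√M_HF) / (n_HF/√M_HF + n_Cl₂/√M_Cl₂)
= (4.70/√20.01) / (4.70/√20.01 + 2.59/√70.90) = 1.051/(1.051 + 0.3076) = 0.774.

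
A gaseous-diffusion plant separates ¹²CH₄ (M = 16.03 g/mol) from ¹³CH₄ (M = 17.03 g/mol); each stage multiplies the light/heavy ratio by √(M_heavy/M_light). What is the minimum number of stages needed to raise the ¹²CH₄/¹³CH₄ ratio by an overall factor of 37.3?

120

With α = √(17.03/16.03) per stage, ln α = ½ ln(1.06238) = 0.03026.
Need α^N ≥ 37.3 ⇒ N ≥ ln(37.3) / ln α = 3.619 / 0.03026 = 119.61.
Rounding up, N = 120 stages.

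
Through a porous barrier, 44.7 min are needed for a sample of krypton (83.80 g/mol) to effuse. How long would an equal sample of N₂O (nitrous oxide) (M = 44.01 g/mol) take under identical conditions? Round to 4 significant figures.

32.39 min

By Graham's law, t_N₂O/t_Kr = √(M_N₂O/M_Kr) = √(44.01/83.80) = √0.5252 = 0.7247.
So the time for N₂O is 44.7 × 0.7247 = 32.39 min.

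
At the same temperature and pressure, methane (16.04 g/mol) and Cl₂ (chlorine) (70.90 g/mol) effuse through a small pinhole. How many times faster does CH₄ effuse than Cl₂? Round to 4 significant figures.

Using Graham's law: rate_CH₄/rate_Cl₂ = √(M_Cl₂/M_CH₄) = √(70.90/16.04) = √4.420 = 2.102.

2.102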